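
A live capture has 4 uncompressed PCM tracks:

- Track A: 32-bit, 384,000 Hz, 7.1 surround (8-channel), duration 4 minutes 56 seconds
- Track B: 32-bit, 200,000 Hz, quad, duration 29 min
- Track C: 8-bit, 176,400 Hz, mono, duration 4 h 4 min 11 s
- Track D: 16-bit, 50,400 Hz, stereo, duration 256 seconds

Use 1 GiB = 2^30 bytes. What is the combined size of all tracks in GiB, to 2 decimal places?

11.03 GiB

Track A: 4 minutes 56 seconds = 296 s; 384,000 × 296 × 4 × 8 = 3,637,248,000 bytes.
Track B: 29 min = 1,740 s; 200,000 × 1,740 × 4 × 4 = 5,568,000,000 bytes.
Track C: 4 h 4 min 11 s = 14,651 s; 176,400 × 14,651 × 1 × 1 = 2,584,436,400 bytes.
Track D: 50,400 × 256 × 2 × 2 = 51,609,600 bytes.
Total = 11,841,294,000 bytes = 11.03 GiB.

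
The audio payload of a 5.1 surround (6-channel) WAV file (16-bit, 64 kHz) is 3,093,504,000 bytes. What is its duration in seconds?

4,028 seconds

Byte rate = 64,000 × 2 × 6 = 768,000 bytes/s.
Duration = 3,093,504,000 / 768,000 = 4,028 s.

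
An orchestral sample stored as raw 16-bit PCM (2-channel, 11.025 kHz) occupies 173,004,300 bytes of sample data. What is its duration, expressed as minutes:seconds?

65:23

Byte rate = 11,025 × 2 × 2 = 44,100 bytes/s.
Duration = 173,004,300 / 44,100 = 3,923 s.
3,923 s = 65:23.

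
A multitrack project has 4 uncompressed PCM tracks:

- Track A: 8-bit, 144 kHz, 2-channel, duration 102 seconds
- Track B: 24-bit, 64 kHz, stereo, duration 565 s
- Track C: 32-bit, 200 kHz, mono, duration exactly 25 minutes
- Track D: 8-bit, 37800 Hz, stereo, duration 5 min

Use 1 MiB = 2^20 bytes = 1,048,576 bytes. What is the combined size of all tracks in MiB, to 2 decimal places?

1400.96 MiB

Track A: 144,000 × 102 × 1 × 2 = 29,376,000 bytes.
Track B: 64,000 × 565 × 3 × 2 = 216,960,000 bytes.
Track C: exactly 25 minutes = 1,500 s; 200,000 × 1,500 × 4 × 1 = 1,200,000,000 bytes.
Track D: 5 min = 300 s; 37,800 × 300 × 1 × 2 = 22,680,000 bytes.
Total = 1,469,016,000 bytes = 1400.96 MiB.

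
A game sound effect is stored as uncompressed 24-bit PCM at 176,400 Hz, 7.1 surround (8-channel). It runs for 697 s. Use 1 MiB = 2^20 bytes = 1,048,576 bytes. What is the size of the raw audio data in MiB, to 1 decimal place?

Bytes = 176,400 samples/s × 697 s × 3 bytes/sample × 8 ch = 2,950,819,200 bytes.
2,950,819,200 / 1,048,576 = 2814.1 MiB.

2814.1 MiB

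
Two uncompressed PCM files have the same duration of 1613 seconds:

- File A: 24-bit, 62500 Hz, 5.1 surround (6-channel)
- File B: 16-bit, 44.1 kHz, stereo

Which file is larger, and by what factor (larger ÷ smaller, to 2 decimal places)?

File A, by a factor of 6.38

File A: 62,500 × 3 × 6 = 1,125,000 bytes/s.
File B: 44,100 × 2 × 2 = 176,400 bytes/s.
File A is larger; ratio = 1,814,625,000 / 284,533,200 = 6.38.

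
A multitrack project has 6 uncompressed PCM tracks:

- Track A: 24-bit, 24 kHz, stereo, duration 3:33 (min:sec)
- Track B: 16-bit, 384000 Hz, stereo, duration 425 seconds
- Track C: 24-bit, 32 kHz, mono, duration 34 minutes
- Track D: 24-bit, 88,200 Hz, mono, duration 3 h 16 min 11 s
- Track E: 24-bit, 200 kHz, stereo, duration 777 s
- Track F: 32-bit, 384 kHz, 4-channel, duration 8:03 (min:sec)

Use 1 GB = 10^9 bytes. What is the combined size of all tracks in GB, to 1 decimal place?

7.9 GB

Track A: 3:33 (min:sec) = 213 s; 24,000 × 213 × 3 × 2 = 30,672,000 bytes.
Track B: 384,000 × 425 × 2 × 2 = 652,800,000 bytes.
Track C: 34 minutes = 2,040 s; 32,000 × 2,040 × 3 × 1 = 195,840,000 bytes.
Track D: 3 h 16 min 11 s = 11,771 s; 88,200 × 11,771 × 3 × 1 = 3,114,606,600 bytes.
Track E: 200,000 × 777 × 3 × 2 = 932,400,000 bytes.
Track F: 8:03 (min:sec) = 483 s; 384,000 × 483 × 4 × 4 = 2,967,552,000 bytes.
Total = 7,893,870,600 bytes = 7.9 GB.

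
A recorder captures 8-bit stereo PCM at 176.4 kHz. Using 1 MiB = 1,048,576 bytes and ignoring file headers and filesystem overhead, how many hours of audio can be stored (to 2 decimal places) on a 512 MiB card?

Uncompressed byte rate = 176,400 × 1 × 2 = 352,800 bytes/s.
Capacity = 512 × 1,048,576 = 536,870,912 bytes.
536,870,912 / 352,800 ≈ 1521.74 s → 0.42 hours.

0.42 hours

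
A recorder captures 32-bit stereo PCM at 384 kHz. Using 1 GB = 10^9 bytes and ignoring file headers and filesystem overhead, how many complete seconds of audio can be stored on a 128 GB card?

41,666 seconds

Uncompressed byte rate = 384,000 × 4 × 2 = 3,072,000 bytes/s.
Capacity = 128 × 1,000,000,000 = 128,000,000,000 bytes.
128,000,000,000 / 3,072,000 ≈ 41666.67 s → 41,666 seconds.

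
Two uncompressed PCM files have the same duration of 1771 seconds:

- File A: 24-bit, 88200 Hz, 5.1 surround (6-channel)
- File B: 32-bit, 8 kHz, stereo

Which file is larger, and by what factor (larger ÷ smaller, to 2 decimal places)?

File A: 88,200 × 3 × 6 = 1,587,600 bytes/s.
File B: 8,000 × 4 × 2 = 64,000 bytes/s.
File A is larger; ratio = 2,811,639,600 / 113,344,000 = 24.81.

File A, by a factor of 24.81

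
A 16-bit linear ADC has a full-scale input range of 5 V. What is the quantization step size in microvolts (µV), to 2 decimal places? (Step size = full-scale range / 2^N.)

76.29 µV

5 V / 2^16 = 5 / 65,536 V = 76.29 µV.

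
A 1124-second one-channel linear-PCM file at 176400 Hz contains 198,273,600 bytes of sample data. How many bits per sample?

Bytes per sample = 198,273,600 / (176,400 × 1,124 × 1) = 198,273,600 / 198,273,600 = 1.
Bit depth = 1 × 8 = 8 bits.

8 bits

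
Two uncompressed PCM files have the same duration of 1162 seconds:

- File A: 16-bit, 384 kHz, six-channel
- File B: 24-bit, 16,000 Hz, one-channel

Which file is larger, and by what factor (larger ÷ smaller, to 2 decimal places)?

File A, by a factor of 96.00

File A: 384,000 × 2 × 6 = 4,608,000 bytes/s.
File B: 16,000 × 3 × 1 = 48,000 bytes/s.
File A is larger; ratio = 5,354,496,000 / 55,776,000 = 96.00.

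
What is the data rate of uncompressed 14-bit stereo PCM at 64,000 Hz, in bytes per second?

Bit rate = 64,000 × 14 × 2 = 1,792,000 bits/s.
1,792,000 / 8 = 224,000 bytes/s.

224,000 bytes/s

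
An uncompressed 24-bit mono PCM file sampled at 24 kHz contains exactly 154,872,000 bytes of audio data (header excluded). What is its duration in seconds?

2,151 seconds

Byte rate = 24,000 × 3 × 1 = 72,000 bytes/s.
Duration = 154,872,000 / 72,000 = 2,151 s.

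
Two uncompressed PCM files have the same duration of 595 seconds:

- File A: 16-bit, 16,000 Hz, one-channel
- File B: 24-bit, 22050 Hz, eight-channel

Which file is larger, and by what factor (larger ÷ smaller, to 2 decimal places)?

File A: 16,000 × 2 × 1 = 32,000 bytes/s.
File B: 22,050 × 3 × 8 = 529,200 bytes/s.
File B is larger; ratio = 314,874,000 / 19,040,000 = 16.54.

File B, by a factor of 16.54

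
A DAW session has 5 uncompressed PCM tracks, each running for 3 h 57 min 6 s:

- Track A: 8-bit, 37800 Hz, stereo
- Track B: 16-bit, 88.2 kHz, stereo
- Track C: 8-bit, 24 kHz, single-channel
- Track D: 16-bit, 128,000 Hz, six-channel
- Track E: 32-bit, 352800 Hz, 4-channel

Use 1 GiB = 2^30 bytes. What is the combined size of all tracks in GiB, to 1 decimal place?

101.1 GiB

3 h 57 min 6 s = 14,226 s.
Track A: 37,800 × 14,226 × 1 × 2 = 1,075,485,600 bytes.
Track B: 88,200 × 14,226 × 2 × 2 = 5,018,932,800 bytes.
Track C: 24,000 × 14,226 × 1 × 1 = 341,424,000 bytes.
Track D: 128,000 × 14,226 × 2 × 6 = 21,851,136,000 bytes.
Track E: 352,800 × 14,226 × 4 × 4 = 80,302,924,800 bytes.
Total = 108,589,903,200 bytes = 101.1 GiB.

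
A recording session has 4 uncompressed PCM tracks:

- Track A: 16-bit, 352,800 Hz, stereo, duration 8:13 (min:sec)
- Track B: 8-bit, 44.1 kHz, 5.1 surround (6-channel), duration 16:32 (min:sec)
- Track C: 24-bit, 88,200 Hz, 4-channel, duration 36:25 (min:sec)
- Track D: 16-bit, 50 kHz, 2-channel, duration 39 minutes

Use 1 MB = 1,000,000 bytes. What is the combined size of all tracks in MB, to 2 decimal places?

3738.81 MB

Track A: 8:13 (min:sec) = 493 s; 352,800 × 493 × 2 × 2 = 695,721,600 bytes.
Track B: 16:32 (min:sec) = 992 s; 44,100 × 992 × 1 × 6 = 262,483,200 bytes.
Track C: 36:25 (min:sec) = 2,185 s; 88,200 × 2,185 × 3 × 4 = 2,312,604,000 bytes.
Track D: 39 minutes = 2,340 s; 50,000 × 2,340 × 2 × 2 = 468,000,000 bytes.
Total = 3,738,808,800 bytes = 3738.81 MB.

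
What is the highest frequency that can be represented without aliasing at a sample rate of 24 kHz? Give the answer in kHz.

Nyquist frequency = sample rate / 2 = 24,000 / 2 = 12 kHz.

12 kHz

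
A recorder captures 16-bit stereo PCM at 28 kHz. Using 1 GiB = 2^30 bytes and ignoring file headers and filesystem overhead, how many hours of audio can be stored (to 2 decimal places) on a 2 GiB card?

5.33 hours

Uncompressed byte rate = 28,000 × 2 × 2 = 112,000 bytes/s.
Capacity = 2 × 1,073,741,824 = 2,147,483,648 bytes.
2,147,483,648 / 112,000 ≈ 19173.96 s → 5.33 hours.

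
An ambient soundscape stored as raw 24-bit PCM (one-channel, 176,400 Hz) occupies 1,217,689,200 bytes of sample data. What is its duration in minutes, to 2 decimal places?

38.35 minutes

Byte rate = 176,400 × 3 × 1 = 529,200 bytes/s.
Duration = 1,217,689,200 / 529,200 = 2,301 s.
2,301 s / 60 = 38.35 minutes.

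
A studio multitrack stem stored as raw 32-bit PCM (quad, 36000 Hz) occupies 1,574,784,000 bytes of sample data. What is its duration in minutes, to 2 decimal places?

Byte rate = 36,000 × 4 × 4 = 576,000 bytes/s.
Duration = 1,574,784,000 / 576,000 = 2,734 s.
2,734 s / 60 = 45.57 minutes.

45.57 minutes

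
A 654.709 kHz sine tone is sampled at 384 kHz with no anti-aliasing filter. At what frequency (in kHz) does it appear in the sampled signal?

Nyquist = 384,000/2 = 192,000 Hz; 654,709 Hz exceeds it.
Alias = |654,709 − 2×384,000| = |654,709 − 768,000| = 113,291 Hz = 113.291 kHz.

113.291 kHz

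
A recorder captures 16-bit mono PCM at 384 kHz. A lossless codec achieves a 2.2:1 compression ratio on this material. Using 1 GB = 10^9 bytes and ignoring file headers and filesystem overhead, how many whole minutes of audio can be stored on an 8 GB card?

Uncompressed byte rate = 384,000 × 2 × 1 = 768,000 bytes/s.
After 2.2:1 compression, effective rate ≈ 349090.91 bytes/s.
Capacity = 8 × 1,000,000,000 = 8,000,000,000 bytes.
8,000,000,000 / effective rate ≈ 22916.67 s → 381 minutes.

381 minutes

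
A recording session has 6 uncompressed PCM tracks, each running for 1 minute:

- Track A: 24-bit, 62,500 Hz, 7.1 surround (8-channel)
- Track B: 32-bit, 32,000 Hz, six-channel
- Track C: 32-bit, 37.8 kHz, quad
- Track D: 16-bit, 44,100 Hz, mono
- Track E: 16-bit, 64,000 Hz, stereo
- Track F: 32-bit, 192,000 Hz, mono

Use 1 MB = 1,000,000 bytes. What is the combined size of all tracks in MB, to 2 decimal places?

1 minute = 60 s.
Track A: 62,500 × 60 × 3 × 8 = 90,000,000 bytes.
Track B: 32,000 × 60 × 4 × 6 = 46,080,000 bytes.
Track C: 37,800 × 60 × 4 × 4 = 36,288,000 bytes.
Track D: 44,100 × 60 × 2 × 1 = 5,292,000 bytes.
Track E: 64,000 × 60 × 2 × 2 = 15,360,000 bytes.
Track F: 192,000 × 60 × 4 × 1 = 46,080,000 bytes.
Total = 239,100,000 bytes = 239.10 MB.

239.10 MB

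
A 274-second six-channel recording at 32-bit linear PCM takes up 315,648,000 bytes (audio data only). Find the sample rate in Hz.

48,000 Hz

Bytes = sample_rate × seconds × bytes_per_sample × channels.
sample_rate = 315,648,000 / (274 × 4 × 6) = 315,648,000 / 6,576 = 48,000 Hz.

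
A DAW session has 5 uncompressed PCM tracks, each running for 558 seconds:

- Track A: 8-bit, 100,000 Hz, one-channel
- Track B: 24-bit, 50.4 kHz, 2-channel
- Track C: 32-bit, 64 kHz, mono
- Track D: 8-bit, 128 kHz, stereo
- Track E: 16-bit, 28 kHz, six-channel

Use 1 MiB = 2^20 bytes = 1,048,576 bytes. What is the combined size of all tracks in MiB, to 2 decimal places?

Track A: 100,000 × 558 × 1 × 1 = 55,800,000 bytes.
Track B: 50,400 × 558 × 3 × 2 = 168,739,200 bytes.
Track C: 64,000 × 558 × 4 × 1 = 142,848,000 bytes.
Track D: 128,000 × 558 × 1 × 2 = 142,848,000 bytes.
Track E: 28,000 × 558 × 2 × 6 = 187,488,000 bytes.
Total = 697,723,200 bytes = 665.40 MiB.

665.40 MiB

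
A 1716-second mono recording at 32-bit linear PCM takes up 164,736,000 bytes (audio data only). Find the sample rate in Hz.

Bytes = sample_rate × seconds × bytes_per_sample × channels.
sample_rate = 164,736,000 / (1,716 × 4 × 1) = 164,736,000 / 6,864 = 24,000 Hz.

24,000 Hz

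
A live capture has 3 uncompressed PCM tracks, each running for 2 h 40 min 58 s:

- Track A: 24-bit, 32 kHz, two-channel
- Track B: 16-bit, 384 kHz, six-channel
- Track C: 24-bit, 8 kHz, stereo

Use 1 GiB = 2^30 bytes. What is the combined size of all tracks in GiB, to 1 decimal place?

2 h 40 min 58 s = 9,658 s.
Track A: 32,000 × 9,658 × 3 × 2 = 1,854,336,000 bytes.
Track B: 384,000 × 9,658 × 2 × 6 = 44,504,064,000 bytes.
Track C: 8,000 × 9,658 × 3 × 2 = 463,584,000 bytes.
Total = 46,821,984,000 bytes = 43.6 GiB.

43.6 GiB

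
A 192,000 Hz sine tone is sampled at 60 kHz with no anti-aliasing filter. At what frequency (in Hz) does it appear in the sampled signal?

12,000 Hz

Nyquist = 60,000/2 = 30,000 Hz; 192,000 Hz exceeds it.
Alias = |192,000 − 3×60,000| = |192,000 − 180,000| = 12,000 Hz.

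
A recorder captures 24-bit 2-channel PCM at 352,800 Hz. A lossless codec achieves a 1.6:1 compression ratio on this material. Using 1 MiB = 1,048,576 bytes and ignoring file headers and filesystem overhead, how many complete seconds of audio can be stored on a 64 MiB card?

50 seconds

Uncompressed byte rate = 352,800 × 3 × 2 = 2,116,800 bytes/s.
After 1.6:1 compression, effective rate ≈ 1323000 bytes/s.
Capacity = 64 × 1,048,576 = 67,108,864 bytes.
67,108,864 / effective rate ≈ 50.72 s → 50 seconds.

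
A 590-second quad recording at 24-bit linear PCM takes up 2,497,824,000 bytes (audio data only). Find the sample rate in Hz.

352,800 Hz

Bytes = sample_rate × seconds × bytes_per_sample × channels.
sample_rate = 2,497,824,000 / (590 × 3 × 4) = 2,497,824,000 / 7,080 = 352,800 Hz.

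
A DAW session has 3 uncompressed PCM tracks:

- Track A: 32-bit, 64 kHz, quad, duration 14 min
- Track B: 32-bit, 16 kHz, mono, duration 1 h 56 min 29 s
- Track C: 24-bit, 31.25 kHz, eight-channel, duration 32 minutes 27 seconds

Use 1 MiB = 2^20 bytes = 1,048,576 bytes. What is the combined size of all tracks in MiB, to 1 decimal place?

2639.5 MiB

Track A: 14 min = 840 s; 64,000 × 840 × 4 × 4 = 860,160,000 bytes.
Track B: 1 h 56 min 29 s = 6,989 s; 16,000 × 6,989 × 4 × 1 = 447,296,000 bytes.
Track C: 32 minutes 27 seconds = 1,947 s; 31,250 × 1,947 × 3 × 8 = 1,460,250,000 bytes.
Total = 2,767,706,000 bytes = 2639.5 MiB.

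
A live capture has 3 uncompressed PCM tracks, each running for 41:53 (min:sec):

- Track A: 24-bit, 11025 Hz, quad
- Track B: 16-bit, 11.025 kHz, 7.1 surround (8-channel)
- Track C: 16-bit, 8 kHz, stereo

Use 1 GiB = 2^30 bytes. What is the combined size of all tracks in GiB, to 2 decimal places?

41:53 (min:sec) = 2,513 s.
Track A: 11,025 × 2,513 × 3 × 4 = 332,469,900 bytes.
Track B: 11,025 × 2,513 × 2 × 8 = 443,293,200 bytes.
Track C: 8,000 × 2,513 × 2 × 2 = 80,416,000 bytes.
Total = 856,179,100 bytes = 0.80 GiB.

0.80 GiB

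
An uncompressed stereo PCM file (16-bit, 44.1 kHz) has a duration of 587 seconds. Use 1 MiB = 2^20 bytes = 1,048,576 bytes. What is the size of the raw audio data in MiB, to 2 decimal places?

Bytes = 44,100 samples/s × 587 s × 2 bytes/sample × 2 ch = 103,546,800 bytes.
103,546,800 / 1,048,576 = 98.75 MiB.

98.75 MiB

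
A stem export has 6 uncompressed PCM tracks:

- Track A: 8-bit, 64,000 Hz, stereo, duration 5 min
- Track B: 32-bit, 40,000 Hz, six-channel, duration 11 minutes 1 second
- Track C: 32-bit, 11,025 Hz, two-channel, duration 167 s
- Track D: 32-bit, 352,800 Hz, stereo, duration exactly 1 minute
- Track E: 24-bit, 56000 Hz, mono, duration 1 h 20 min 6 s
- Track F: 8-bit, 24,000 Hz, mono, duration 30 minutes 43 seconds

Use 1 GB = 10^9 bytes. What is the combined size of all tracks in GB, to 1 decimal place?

Track A: 5 min = 300 s; 64,000 × 300 × 1 × 2 = 38,400,000 bytes.
Track B: 11 minutes 1 second = 661 s; 40,000 × 661 × 4 × 6 = 634,560,000 bytes.
Track C: 11,025 × 167 × 4 × 2 = 14,729,400 bytes.
Track D: exactly 1 minute = 60 s; 352,800 × 60 × 4 × 2 = 169,344,000 bytes.
Track E: 1 h 20 min 6 s = 4,806 s; 56,000 × 4,806 × 3 × 1 = 807,408,000 bytes.
Track F: 30 minutes 43 seconds = 1,843 s; 24,000 × 1,843 × 1 × 1 = 44,232,000 bytes.
Total = 1,708,673,400 bytes = 1.7 GB.

1.7 GB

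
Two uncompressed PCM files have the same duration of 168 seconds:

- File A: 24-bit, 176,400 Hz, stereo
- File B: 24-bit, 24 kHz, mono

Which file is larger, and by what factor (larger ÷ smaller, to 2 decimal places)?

File A: 176,400 × 3 × 2 = 1,058,400 bytes/s.
File B: 24,000 × 3 × 1 = 72,000 bytes/s.
File A is larger; ratio = 177,811,200 / 12,096,000 = 14.70.

File A, by a factor of 14.70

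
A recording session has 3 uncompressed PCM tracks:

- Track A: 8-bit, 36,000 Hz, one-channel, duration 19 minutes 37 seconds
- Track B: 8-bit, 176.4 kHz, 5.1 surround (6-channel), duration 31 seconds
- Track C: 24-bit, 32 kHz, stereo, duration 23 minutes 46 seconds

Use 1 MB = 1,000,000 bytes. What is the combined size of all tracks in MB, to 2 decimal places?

Track A: 19 minutes 37 seconds = 1,177 s; 36,000 × 1,177 × 1 × 1 = 42,372,000 bytes.
Track B: 176,400 × 31 × 1 × 6 = 32,810,400 bytes.
Track C: 23 minutes 46 seconds = 1,426 s; 32,000 × 1,426 × 3 × 2 = 273,792,000 bytes.
Total = 348,974,400 bytes = 348.97 MB.

348.97 MB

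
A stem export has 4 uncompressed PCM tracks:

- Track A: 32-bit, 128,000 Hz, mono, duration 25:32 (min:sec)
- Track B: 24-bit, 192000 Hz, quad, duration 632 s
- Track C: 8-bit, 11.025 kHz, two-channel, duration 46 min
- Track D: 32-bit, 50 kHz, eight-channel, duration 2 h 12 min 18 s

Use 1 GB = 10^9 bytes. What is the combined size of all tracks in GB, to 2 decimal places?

15.00 GB

Track A: 25:32 (min:sec) = 1,532 s; 128,000 × 1,532 × 4 × 1 = 784,384,000 bytes.
Track B: 192,000 × 632 × 3 × 4 = 1,456,128,000 bytes.
Track C: 46 min = 2,760 s; 11,025 × 2,760 × 1 × 2 = 60,858,000 bytes.
Track D: 2 h 12 min 18 s = 7,938 s; 50,000 × 7,938 × 4 × 8 = 12,700,800,000 bytes.
Total = 15,002,170,000 bytes = 15.00 GB.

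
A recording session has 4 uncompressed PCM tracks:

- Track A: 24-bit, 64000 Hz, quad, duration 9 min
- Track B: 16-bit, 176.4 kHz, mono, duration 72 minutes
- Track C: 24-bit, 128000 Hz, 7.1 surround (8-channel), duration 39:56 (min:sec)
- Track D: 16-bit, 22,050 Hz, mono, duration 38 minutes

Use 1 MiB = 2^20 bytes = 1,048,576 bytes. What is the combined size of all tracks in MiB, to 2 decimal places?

8964.42 MiB

Track A: 9 min = 540 s; 64,000 × 540 × 3 × 4 = 414,720,000 bytes.
Track B: 72 minutes = 4,320 s; 176,400 × 4,320 × 2 × 1 = 1,524,096,000 bytes.
Track C: 39:56 (min:sec) = 2,396 s; 128,000 × 2,396 × 3 × 8 = 7,360,512,000 bytes.
Track D: 38 minutes = 2,280 s; 22,050 × 2,280 × 2 × 1 = 100,548,000 bytes.
Total = 9,399,876,000 bytes = 8964.42 MiB.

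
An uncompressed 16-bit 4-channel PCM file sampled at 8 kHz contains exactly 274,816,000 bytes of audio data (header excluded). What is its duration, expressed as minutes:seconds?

Byte rate = 8,000 × 2 × 4 = 64,000 bytes/s.
Duration = 274,816,000 / 64,000 = 4,294 s.
4,294 s = 71:34.

71:34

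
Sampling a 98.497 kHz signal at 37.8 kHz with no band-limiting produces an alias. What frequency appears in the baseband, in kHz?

14.903 kHz

Nyquist = 37,800/2 = 18,900 Hz; 98,497 Hz exceeds it.
Alias = |98,497 − 3×37,800| = |98,497 − 113,400| = 14,903 Hz = 14.903 kHz.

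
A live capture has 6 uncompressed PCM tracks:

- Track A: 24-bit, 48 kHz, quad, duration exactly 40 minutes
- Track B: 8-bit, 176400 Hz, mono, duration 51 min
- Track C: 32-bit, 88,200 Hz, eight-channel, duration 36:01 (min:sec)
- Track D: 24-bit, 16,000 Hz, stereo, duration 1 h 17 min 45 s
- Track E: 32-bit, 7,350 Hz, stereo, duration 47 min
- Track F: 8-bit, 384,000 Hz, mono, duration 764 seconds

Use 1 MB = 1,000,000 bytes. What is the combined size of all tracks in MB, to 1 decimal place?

8928.4 MB

Track A: exactly 40 minutes = 2,400 s; 48,000 × 2,400 × 3 × 4 = 1,382,400,000 bytes.
Track B: 51 min = 3,060 s; 176,400 × 3,060 × 1 × 1 = 539,784,000 bytes.
Track C: 36:01 (min:sec) = 2,161 s; 88,200 × 2,161 × 4 × 8 = 6,099,206,400 bytes.
Track D: 1 h 17 min 45 s = 4,665 s; 16,000 × 4,665 × 3 × 2 = 447,840,000 bytes.
Track E: 47 min = 2,820 s; 7,350 × 2,820 × 4 × 2 = 165,816,000 bytes.
Track F: 384,000 × 764 × 1 × 1 = 293,376,000 bytes.
Total = 8,928,422,400 bytes = 8928.4 MB.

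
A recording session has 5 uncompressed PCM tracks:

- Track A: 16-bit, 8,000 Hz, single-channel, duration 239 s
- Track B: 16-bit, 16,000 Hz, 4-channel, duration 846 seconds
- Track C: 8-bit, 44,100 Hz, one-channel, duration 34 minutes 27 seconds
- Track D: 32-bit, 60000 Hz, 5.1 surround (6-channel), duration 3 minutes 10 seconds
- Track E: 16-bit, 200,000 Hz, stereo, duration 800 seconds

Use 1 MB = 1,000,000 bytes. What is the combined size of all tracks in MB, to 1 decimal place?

1116.9 MB

Track A: 8,000 × 239 × 2 × 1 = 3,824,000 bytes.
Track B: 16,000 × 846 × 2 × 4 = 108,288,000 bytes.
Track C: 34 minutes 27 seconds = 2,067 s; 44,100 × 2,067 × 1 × 1 = 91,154,700 bytes.
Track D: 3 minutes 10 seconds = 190 s; 60,000 × 190 × 4 × 6 = 273,600,000 bytes.
Track E: 200,000 × 800 × 2 × 2 = 640,000,000 bytes.
Total = 1,116,866,700 bytes = 1116.9 MB.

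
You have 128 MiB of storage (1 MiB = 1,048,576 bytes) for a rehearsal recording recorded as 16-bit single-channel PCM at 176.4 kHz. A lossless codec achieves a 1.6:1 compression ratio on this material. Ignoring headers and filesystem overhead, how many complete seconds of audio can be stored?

Uncompressed byte rate = 176,400 × 2 × 1 = 352,800 bytes/s.
After 1.6:1 compression, effective rate ≈ 220500 bytes/s.
Capacity = 128 × 1,048,576 = 134,217,728 bytes.
134,217,728 / effective rate ≈ 608.7 s → 608 seconds.

608 seconds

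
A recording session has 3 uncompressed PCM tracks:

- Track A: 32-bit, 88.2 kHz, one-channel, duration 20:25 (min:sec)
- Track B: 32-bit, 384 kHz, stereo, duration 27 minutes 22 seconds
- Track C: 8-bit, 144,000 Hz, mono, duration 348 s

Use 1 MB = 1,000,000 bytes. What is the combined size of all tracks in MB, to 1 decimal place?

5526.5 MB

Track A: 20:25 (min:sec) = 1,225 s; 88,200 × 1,225 × 4 × 1 = 432,180,000 bytes.
Track B: 27 minutes 22 seconds = 1,642 s; 384,000 × 1,642 × 4 × 2 = 5,044,224,000 bytes.
Track C: 144,000 × 348 × 1 × 1 = 50,112,000 bytes.
Total = 5,526,516,000 bytes = 5526.5 MB.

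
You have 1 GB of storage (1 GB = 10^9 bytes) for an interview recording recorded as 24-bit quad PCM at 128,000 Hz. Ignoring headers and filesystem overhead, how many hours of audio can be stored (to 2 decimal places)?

Uncompressed byte rate = 128,000 × 3 × 4 = 1,536,000 bytes/s.
Capacity = 1 × 1,000,000,000 = 1,000,000,000 bytes.
1,000,000,000 / 1,536,000 ≈ 651.04 s → 0.18 hours.

0.18 hours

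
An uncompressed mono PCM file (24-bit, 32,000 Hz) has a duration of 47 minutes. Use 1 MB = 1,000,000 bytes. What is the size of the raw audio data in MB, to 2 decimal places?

270.72 MB

Duration = 47 minutes = 2,820 s.
Bytes = 32,000 samples/s × 2,820 s × 3 bytes/sample × 1 ch = 270,720,000 bytes.
270,720,000 / 1,000,000 = 270.72 MB.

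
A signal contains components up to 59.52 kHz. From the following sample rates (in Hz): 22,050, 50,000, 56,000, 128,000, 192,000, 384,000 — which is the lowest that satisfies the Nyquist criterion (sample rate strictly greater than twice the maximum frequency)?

Need sample rate > 2 × 59,520 = 119,040 Hz.
Lowest listed rate above 119,040 Hz is 128,000 Hz.

128,000 Hz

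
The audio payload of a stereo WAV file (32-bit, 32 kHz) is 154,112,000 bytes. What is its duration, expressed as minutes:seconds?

10:02

Byte rate = 32,000 × 4 × 2 = 256,000 bytes/s.
Duration = 154,112,000 / 256,000 = 602 s.
602 s = 10:02.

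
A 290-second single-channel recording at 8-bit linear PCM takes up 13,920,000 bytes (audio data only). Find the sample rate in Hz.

48,000 Hz

Bytes = sample_rate × seconds × bytes_per_sample × channels.
sample_rate = 13,920,000 / (290 × 1 × 1) = 13,920,000 / 290 = 48,000 Hz.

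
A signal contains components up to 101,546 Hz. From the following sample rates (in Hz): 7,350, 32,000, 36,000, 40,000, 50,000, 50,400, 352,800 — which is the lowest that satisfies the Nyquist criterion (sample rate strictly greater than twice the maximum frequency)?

Need sample rate > 2 × 101,546 = 203,092 Hz.
Lowest listed rate above 203,092 Hz is 352,800 Hz.

352,800 Hz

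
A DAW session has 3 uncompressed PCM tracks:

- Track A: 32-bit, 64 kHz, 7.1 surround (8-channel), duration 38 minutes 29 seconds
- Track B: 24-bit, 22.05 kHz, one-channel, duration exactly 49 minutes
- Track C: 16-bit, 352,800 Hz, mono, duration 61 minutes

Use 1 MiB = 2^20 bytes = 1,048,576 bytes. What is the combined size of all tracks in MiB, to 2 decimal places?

7158.10 MiB

Track A: 38 minutes 29 seconds = 2,309 s; 64,000 × 2,309 × 4 × 8 = 4,728,832,000 bytes.
Track B: exactly 49 minutes = 2,940 s; 22,050 × 2,940 × 3 × 1 = 194,481,000 bytes.
Track C: 61 minutes = 3,660 s; 352,800 × 3,660 × 2 × 1 = 2,582,496,000 bytes.
Total = 7,505,809,000 bytes = 7158.10 MiB.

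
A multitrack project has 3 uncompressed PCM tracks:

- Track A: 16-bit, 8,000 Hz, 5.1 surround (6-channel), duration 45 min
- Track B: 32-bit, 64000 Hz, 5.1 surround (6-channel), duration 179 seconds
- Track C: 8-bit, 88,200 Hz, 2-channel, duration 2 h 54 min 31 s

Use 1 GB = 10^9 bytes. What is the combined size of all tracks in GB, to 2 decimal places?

2.38 GB

Track A: 45 min = 2,700 s; 8,000 × 2,700 × 2 × 6 = 259,200,000 bytes.
Track B: 64,000 × 179 × 4 × 6 = 274,944,000 bytes.
Track C: 2 h 54 min 31 s = 10,471 s; 88,200 × 10,471 × 1 × 2 = 1,847,084,400 bytes.
Total = 2,381,228,400 bytes = 2.38 GB.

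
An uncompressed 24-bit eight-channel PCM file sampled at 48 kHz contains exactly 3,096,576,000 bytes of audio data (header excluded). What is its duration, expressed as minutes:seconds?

Byte rate = 48,000 × 3 × 8 = 1,152,000 bytes/s.
Duration = 3,096,576,000 / 1,152,000 = 2,688 s.
2,688 s = 44:48.

44:48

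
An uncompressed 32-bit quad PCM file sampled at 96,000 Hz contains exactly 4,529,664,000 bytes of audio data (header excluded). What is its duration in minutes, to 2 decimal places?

Byte rate = 96,000 × 4 × 4 = 1,536,000 bytes/s.
Duration = 4,529,664,000 / 1,536,000 = 2,949 s.
2,949 s / 60 = 49.15 minutes.

49.15 minutes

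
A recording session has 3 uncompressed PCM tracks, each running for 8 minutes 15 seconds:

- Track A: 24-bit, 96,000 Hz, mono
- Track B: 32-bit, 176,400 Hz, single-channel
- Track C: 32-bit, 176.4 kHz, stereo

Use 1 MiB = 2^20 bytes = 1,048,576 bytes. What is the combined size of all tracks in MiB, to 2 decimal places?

8 minutes 15 seconds = 495 s.
Track A: 96,000 × 495 × 3 × 1 = 142,560,000 bytes.
Track B: 176,400 × 495 × 4 × 1 = 349,272,000 bytes.
Track C: 176,400 × 495 × 4 × 2 = 698,544,000 bytes.
Total = 1,190,376,000 bytes = 1135.23 MiB.

1135.23 MiB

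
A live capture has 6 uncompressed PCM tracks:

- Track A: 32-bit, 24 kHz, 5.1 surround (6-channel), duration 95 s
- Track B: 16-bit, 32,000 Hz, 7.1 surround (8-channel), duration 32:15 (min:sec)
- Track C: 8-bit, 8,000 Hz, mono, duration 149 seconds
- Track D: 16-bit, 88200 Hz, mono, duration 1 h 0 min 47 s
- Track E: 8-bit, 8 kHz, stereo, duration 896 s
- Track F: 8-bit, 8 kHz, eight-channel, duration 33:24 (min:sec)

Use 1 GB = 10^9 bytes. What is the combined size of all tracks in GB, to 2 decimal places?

1.83 GB

Track A: 24,000 × 95 × 4 × 6 = 54,720,000 bytes.
Track B: 32:15 (min:sec) = 1,935 s; 32,000 × 1,935 × 2 × 8 = 990,720,000 bytes.
Track C: 8,000 × 149 × 1 × 1 = 1,192,000 bytes.
Track D: 1 h 0 min 47 s = 3,647 s; 88,200 × 3,647 × 2 × 1 = 643,330,800 bytes.
Track E: 8,000 × 896 × 1 × 2 = 14,336,000 bytes.
Track F: 33:24 (min:sec) = 2,004 s; 8,000 × 2,004 × 1 × 8 = 128,256,000 bytes.
Total = 1,832,554,800 bytes = 1.83 GB.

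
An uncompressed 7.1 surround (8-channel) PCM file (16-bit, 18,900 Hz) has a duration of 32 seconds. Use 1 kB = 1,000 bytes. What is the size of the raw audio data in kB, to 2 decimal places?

Bytes = 18,900 samples/s × 32 s × 2 bytes/sample × 8 ch = 9,676,800 bytes.
9,676,800 / 1,000 = 9676.80 kB.

9676.80 kB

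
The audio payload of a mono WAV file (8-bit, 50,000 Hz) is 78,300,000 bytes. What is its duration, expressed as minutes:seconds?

26:06

Byte rate = 50,000 × 1 × 1 = 50,000 bytes/s.
Duration = 78,300,000 / 50,000 = 1,566 s.
1,566 s = 26:06.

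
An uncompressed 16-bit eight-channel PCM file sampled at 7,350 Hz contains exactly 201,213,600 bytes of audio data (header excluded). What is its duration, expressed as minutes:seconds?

28:31

Byte rate = 7,350 × 2 × 8 = 117,600 bytes/s.
Duration = 201,213,600 / 117,600 = 1,711 s.
1,711 s = 28:31.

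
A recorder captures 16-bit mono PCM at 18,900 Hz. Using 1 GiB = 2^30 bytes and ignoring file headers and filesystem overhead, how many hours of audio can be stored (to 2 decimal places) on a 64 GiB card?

Uncompressed byte rate = 18,900 × 2 × 1 = 37,800 bytes/s.
Capacity = 64 × 1,073,741,824 = 68,719,476,736 bytes.
68,719,476,736 / 37,800 ≈ 1817975.58 s → 504.99 hours.

504.99 hours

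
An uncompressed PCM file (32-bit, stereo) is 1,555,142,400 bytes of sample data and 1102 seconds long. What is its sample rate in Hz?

Bytes = sample_rate × seconds × bytes_per_sample × channels.
sample_rate = 1,555,142,400 / (1,102 × 4 × 2) = 1,555,142,400 / 8,816 = 176,400 Hz.

176,400 Hz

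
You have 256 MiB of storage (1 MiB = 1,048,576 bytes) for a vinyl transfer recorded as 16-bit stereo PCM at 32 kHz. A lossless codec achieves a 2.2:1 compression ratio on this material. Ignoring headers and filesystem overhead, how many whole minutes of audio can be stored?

Uncompressed byte rate = 32,000 × 2 × 2 = 128,000 bytes/s.
After 2.2:1 compression, effective rate ≈ 58181.82 bytes/s.
Capacity = 256 × 1,048,576 = 268,435,456 bytes.
268,435,456 / effective rate ≈ 4613.73 s → 76 minutes.

76 minutes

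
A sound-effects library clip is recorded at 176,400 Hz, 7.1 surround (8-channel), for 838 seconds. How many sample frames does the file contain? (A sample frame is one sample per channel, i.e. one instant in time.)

176,400 samples/s × 838 s = 147,823,200 frames.

147,823,200 sample frames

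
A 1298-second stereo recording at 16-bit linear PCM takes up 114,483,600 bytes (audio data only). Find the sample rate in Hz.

22,050 Hz

Bytes = sample_rate × seconds × bytes_per_sample × channels.
sample_rate = 114,483,600 / (1,298 × 2 × 2) = 114,483,600 / 5,192 = 22,050 Hz.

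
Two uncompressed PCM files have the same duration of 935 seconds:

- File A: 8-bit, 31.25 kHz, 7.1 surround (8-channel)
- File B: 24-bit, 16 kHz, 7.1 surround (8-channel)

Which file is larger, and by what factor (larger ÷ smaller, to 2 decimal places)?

File B, by a factor of 1.54

File A: 31,250 × 1 × 8 = 250,000 bytes/s.
File B: 16,000 × 3 × 8 = 384,000 bytes/s.
File B is larger; ratio = 359,040,000 / 233,750,000 = 1.54.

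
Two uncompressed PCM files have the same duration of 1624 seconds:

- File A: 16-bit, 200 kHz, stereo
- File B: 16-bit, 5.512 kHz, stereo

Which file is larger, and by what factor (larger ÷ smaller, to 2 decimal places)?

File A: 200,000 × 2 × 2 = 800,000 bytes/s.
File B: 5,512 × 2 × 2 = 22,048 bytes/s.
File A is larger; ratio = 1,299,200,000 / 35,805,952 = 36.28.

File A, by a factor of 36.28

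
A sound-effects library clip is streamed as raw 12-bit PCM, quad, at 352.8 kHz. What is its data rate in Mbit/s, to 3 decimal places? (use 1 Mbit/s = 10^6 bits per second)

16.934 Mbit/s

Bit rate = 352,800 × 12 × 4 = 16,934,400 bits/s.
= 16.934 Mbit/s.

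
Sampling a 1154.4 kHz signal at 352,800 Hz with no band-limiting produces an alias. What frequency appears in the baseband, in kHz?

96 kHz

Nyquist = 352,800/2 = 176,400 Hz; 1,154,400 Hz exceeds it.
Alias = |1,154,400 − 3×352,800| = |1,154,400 − 1,058,400| = 96,000 Hz = 96 kHz.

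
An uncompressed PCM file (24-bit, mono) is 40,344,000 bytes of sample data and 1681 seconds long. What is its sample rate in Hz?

8,000 Hz

Bytes = sample_rate × seconds × bytes_per_sample × channels.
sample_rate = 40,344,000 / (1,681 × 3 × 1) = 40,344,000 / 5,043 = 8,000 Hz.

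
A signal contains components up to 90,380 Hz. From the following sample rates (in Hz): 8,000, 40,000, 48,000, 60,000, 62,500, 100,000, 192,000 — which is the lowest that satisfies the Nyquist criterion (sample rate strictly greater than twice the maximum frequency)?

192,000 Hz

Need sample rate > 2 × 90,380 = 180,760 Hz.
Lowest listed rate above 180,760 Hz is 192,000 Hz.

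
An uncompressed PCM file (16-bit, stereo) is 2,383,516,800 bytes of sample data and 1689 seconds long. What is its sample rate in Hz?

Bytes = sample_rate × seconds × bytes_per_sample × channels.
sample_rate = 2,383,516,800 / (1,689 × 2 × 2) = 2,383,516,800 / 6,756 = 352,800 Hz.

352,800 Hz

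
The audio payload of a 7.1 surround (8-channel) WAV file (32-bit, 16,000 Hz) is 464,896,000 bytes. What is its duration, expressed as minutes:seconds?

Byte rate = 16,000 × 4 × 8 = 512,000 bytes/s.
Duration = 464,896,000 / 512,000 = 908 s.
908 s = 15:08.

15:08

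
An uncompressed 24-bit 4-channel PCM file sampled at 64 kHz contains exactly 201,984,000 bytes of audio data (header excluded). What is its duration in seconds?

263 seconds

Byte rate = 64,000 × 3 × 4 = 768,000 bytes/s.
Duration = 201,984,000 / 768,000 = 263 s.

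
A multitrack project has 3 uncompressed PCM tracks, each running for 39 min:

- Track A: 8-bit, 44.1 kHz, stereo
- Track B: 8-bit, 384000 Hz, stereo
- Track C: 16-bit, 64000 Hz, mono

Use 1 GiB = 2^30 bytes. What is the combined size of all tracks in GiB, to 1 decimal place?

2.1 GiB

39 min = 2,340 s.
Track A: 44,100 × 2,340 × 1 × 2 = 206,388,000 bytes.
Track B: 384,000 × 2,340 × 1 × 2 = 1,797,120,000 bytes.
Track C: 64,000 × 2,340 × 2 × 1 = 299,520,000 bytes.
Total = 2,303,028,000 bytes = 2.1 GiB.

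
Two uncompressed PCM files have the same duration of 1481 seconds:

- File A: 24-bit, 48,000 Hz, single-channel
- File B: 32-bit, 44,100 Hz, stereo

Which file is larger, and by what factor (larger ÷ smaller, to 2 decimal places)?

File A: 48,000 × 3 × 1 = 144,000 bytes/s.
File B: 44,100 × 4 × 2 = 352,800 bytes/s.
File B is larger; ratio = 522,496,800 / 213,264,000 = 2.45.

File B, by a factor of 2.45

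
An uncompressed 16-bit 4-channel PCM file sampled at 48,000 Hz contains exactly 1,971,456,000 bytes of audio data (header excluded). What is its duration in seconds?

Byte rate = 48,000 × 2 × 4 = 384,000 bytes/s.
Duration = 1,971,456,000 / 384,000 = 5,134 s.

5,134 seconds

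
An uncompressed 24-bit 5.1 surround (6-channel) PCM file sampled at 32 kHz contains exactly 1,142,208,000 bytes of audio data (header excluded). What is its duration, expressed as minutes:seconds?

33:03

Byte rate = 32,000 × 3 × 6 = 576,000 bytes/s.
Duration = 1,142,208,000 / 576,000 = 1,983 s.
1,983 s = 33:03.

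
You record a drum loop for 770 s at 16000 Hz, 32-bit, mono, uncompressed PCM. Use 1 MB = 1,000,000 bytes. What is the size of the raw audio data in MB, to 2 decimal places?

Bytes = 16,000 samples/s × 770 s × 4 bytes/sample × 1 ch = 49,280,000 bytes.
49,280,000 / 1,000,000 = 49.28 MB.

49.28 MB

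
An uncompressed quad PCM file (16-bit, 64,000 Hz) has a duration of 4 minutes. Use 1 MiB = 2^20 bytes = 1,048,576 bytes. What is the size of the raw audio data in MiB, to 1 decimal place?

117.2 MiB

Duration = 4 minutes = 240 s.
Bytes = 64,000 samples/s × 240 s × 2 bytes/sample × 4 ch = 122,880,000 bytes.
122,880,000 / 1,048,576 = 117.2 MiB.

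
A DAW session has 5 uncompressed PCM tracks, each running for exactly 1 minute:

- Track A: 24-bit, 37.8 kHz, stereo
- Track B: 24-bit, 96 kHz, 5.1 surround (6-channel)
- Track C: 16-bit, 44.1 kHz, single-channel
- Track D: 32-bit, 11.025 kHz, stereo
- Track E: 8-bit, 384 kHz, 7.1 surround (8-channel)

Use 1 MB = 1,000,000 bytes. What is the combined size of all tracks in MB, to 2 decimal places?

312.19 MB

exactly 1 minute = 60 s.
Track A: 37,800 × 60 × 3 × 2 = 13,608,000 bytes.
Track B: 96,000 × 60 × 3 × 6 = 103,680,000 bytes.
Track C: 44,100 × 60 × 2 × 1 = 5,292,000 bytes.
Track D: 11,025 × 60 × 4 × 2 = 5,292,000 bytes.
Track E: 384,000 × 60 × 1 × 8 = 184,320,000 bytes.
Total = 312,192,000 bytes = 312.19 MB.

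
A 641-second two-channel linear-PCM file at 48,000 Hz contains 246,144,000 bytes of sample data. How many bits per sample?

32 bits

Bytes per sample = 246,144,000 / (48,000 × 641 × 2) = 246,144,000 / 61,536,000 = 4.
Bit depth = 4 × 8 = 32 bits.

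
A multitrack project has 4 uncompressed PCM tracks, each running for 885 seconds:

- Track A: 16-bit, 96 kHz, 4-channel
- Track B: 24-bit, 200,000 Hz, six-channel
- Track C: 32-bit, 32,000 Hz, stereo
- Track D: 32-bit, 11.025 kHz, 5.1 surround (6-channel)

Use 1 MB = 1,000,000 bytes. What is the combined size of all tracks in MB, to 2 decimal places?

Track A: 96,000 × 885 × 2 × 4 = 679,680,000 bytes.
Track B: 200,000 × 885 × 3 × 6 = 3,186,000,000 bytes.
Track C: 32,000 × 885 × 4 × 2 = 226,560,000 bytes.
Track D: 11,025 × 885 × 4 × 6 = 234,171,000 bytes.
Total = 4,326,411,000 bytes = 4326.41 MB.

4326.41 MB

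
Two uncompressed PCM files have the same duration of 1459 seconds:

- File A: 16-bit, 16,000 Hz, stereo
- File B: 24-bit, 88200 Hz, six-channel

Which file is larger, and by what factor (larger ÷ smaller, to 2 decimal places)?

File A: 16,000 × 2 × 2 = 64,000 bytes/s.
File B: 88,200 × 3 × 6 = 1,587,600 bytes/s.
File B is larger; ratio = 2,316,308,400 / 93,376,000 = 24.81.

File B, by a factor of 24.81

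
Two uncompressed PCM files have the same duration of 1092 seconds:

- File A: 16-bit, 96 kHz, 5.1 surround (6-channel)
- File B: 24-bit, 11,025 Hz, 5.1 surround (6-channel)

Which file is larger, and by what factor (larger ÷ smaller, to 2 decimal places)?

File A: 96,000 × 2 × 6 = 1,152,000 bytes/s.
File B: 11,025 × 3 × 6 = 198,450 bytes/s.
File A is larger; ratio = 1,257,984,000 / 216,707,400 = 5.80.

File A, by a factor of 5.80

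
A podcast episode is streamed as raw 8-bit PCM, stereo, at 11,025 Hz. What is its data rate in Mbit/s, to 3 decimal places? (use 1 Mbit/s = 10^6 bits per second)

0.176 Mbit/s

Bit rate = 11,025 × 8 × 2 = 176,400 bits/s.
= 0.176 Mbit/s.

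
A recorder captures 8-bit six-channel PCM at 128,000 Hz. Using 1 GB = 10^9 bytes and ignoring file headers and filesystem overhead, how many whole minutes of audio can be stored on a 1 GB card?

21 minutes

Uncompressed byte rate = 128,000 × 1 × 6 = 768,000 bytes/s.
Capacity = 1 × 1,000,000,000 = 1,000,000,000 bytes.
1,000,000,000 / 768,000 ≈ 1302.08 s → 21 minutes.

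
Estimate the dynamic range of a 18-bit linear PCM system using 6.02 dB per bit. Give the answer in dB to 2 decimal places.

108.36 dB

18 × 6.02 = 108.36 dB.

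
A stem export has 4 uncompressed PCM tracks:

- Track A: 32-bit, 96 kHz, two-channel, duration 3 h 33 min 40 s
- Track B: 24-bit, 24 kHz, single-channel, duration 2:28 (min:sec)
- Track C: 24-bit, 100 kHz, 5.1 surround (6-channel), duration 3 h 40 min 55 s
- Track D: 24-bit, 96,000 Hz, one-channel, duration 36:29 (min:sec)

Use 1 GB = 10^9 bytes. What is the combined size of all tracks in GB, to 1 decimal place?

Track A: 3 h 33 min 40 s = 12,820 s; 96,000 × 12,820 × 4 × 2 = 9,845,760,000 bytes.
Track B: 2:28 (min:sec) = 148 s; 24,000 × 148 × 3 × 1 = 10,656,000 bytes.
Track C: 3 h 40 min 55 s = 13,255 s; 100,000 × 13,255 × 3 × 6 = 23,859,000,000 bytes.
Track D: 36:29 (min:sec) = 2,189 s; 96,000 × 2,189 × 3 × 1 = 630,432,000 bytes.
Total = 34,345,848,000 bytes = 34.3 GB.

34.3 GB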